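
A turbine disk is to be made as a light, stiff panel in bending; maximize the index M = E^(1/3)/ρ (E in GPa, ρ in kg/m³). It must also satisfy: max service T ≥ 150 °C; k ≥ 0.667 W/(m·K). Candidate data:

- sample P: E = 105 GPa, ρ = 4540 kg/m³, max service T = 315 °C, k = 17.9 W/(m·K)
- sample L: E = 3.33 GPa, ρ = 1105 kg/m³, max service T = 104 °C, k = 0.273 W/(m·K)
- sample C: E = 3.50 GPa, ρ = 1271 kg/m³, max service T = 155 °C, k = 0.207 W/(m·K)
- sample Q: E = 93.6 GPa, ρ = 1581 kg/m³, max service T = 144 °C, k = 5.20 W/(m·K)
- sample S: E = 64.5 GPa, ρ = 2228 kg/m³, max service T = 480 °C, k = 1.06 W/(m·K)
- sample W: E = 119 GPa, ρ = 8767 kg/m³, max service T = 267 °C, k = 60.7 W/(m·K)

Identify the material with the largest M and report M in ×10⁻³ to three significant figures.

Screen on constraints: max service T ≥ 150 °C; k ≥ 0.667 W/(m·K). Survivors: sample P, sample S, sample W.
Evaluate M for each candidate:
  sample S: M = 1.80×10⁻³
  sample P: M = 1.04×10⁻³
  sample W: M = 0.561×10⁻³
Highest index: sample S.

sample S, M = 1.80×10⁻³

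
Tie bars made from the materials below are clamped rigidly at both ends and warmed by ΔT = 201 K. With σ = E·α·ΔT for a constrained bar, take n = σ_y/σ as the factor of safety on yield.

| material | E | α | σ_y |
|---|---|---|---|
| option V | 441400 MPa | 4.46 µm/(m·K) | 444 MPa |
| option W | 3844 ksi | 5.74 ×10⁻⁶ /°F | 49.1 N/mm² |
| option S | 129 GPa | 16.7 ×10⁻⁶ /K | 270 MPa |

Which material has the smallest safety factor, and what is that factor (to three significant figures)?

In consistent units (E in GPa, α in ×10⁻⁶/K, σ_y in MPa):
  option V: E = 441.4, α = 4.46, σ_y = 444.0 → σ = 396 MPa, n = 1.12
  option W: E = 26.50, α = 10.3, σ_y = 49.10 → σ = 55.0 MPa, n = 0.892
  option S: E = 129.0, α = 16.7, σ_y = 270.0 → σ = 433 MPa, n = 0.624
The minimum is option S at n = 0.624.

option S, n = 0.624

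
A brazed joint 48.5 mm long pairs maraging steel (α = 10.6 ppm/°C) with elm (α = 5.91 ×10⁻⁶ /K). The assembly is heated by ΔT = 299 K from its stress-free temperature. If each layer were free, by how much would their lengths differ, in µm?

Δα = |10.6 − 5.91|×10⁻⁶/K = 4.69×10⁻⁶/K.
ΔL_mismatch = Δα·L·ΔT = 4.69×10⁻⁶ × 48.5 mm × 299.0 K = 68.0 µm.

68.0 µm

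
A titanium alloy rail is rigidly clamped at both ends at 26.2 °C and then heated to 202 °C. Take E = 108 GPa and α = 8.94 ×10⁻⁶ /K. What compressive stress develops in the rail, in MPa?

170 MPa

ΔT = 175.8 K. Constrained thermal stress σ = E·α·ΔT = 108.0×10³ MPa × 8.94×10⁻⁶ × 175.8 = 170 MPa (compressive).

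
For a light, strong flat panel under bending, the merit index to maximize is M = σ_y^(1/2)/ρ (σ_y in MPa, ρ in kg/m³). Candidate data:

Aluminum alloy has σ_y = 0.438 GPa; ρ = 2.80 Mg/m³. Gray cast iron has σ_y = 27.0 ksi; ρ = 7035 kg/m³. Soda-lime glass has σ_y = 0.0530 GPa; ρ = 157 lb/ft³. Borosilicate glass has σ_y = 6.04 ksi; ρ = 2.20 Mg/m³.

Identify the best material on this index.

aluminum alloy

After converting to SI:
  aluminum alloy: σ_y = 438.0 MPa, ρ = 2800 kg/m³
  gray cast iron: σ_y = 186.2 MPa, ρ = 7035 kg/m³
  soda-lime glass: σ_y = 53.00 MPa, ρ = 2515 kg/m³
  borosilicate glass: σ_y = 41.64 MPa, ρ = 2200 kg/m³
  aluminum alloy: M = 7.47×10⁻³
  borosilicate glass: M = 2.93×10⁻³
  soda-lime glass: M = 2.89×10⁻³
  gray cast iron: M = 1.94×10⁻³
Highest index: aluminum alloy.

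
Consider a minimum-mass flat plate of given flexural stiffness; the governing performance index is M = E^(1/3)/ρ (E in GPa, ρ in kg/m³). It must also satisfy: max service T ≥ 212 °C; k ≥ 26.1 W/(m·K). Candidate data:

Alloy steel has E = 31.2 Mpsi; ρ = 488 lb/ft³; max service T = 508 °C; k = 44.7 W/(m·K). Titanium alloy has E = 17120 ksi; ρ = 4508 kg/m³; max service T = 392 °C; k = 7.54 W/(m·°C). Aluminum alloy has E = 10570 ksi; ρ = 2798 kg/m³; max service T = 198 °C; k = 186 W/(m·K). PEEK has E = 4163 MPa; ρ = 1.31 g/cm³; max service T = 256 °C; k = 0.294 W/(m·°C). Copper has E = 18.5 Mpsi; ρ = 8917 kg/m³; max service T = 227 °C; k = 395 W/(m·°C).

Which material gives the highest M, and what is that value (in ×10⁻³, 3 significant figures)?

alloy steel, M = 0.767×10⁻³

Screen on constraints: max service T ≥ 212 °C; k ≥ 26.1 W/(m·K). Survivors: alloy steel, copper.
In SI units:
  alloy steel: E = 215.1 GPa, ρ = 7817 kg/m³
  copper: E = 127.6 GPa, ρ = 8917 kg/m³
  alloy steel: M = 0.767×10⁻³
  copper: M = 0.565×10⁻³
Alloy steel has the largest M.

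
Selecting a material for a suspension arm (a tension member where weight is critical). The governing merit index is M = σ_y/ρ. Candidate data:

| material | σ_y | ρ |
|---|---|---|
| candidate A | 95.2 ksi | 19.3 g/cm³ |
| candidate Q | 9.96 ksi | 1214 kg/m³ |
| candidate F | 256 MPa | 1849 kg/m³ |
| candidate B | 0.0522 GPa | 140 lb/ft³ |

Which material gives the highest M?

Putting every candidate on a common basis:
  candidate A: σ_y = 656.4 MPa, ρ = 19300 kg/m³
  candidate Q: σ_y = 68.67 MPa, ρ = 1214 kg/m³
  candidate F: σ_y = 256.0 MPa, ρ = 1849 kg/m³
  candidate B: σ_y = 52.20 MPa, ρ = 2243 kg/m³
  candidate F: M = 138 kN·m/kg
  candidate Q: M = 56.6 kN·m/kg
  candidate A: M = 34.0 kN·m/kg
  candidate B: M = 23.3 kN·m/kg
Candidate F ranks first.

candidate F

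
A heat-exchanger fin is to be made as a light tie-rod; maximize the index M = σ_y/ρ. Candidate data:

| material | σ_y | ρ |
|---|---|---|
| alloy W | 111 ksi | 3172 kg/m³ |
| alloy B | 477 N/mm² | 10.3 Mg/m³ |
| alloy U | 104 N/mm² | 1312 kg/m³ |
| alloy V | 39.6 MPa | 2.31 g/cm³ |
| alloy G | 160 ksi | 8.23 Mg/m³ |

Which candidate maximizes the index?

alloy W

In SI units:
  alloy W: σ_y = 765.3 MPa, ρ = 3172 kg/m³
  alloy B: σ_y = 477.0 MPa, ρ = 10300 kg/m³
  alloy U: σ_y = 104.0 MPa, ρ = 1312 kg/m³
  alloy V: σ_y = 39.60 MPa, ρ = 2310 kg/m³
  alloy G: σ_y = 1103 MPa, ρ = 8230 kg/m³
  alloy W: M = 241 kN·m/kg
  alloy G: M = 134 kN·m/kg
  alloy U: M = 79.3 kN·m/kg
  alloy B: M = 46.3 kN·m/kg
  alloy V: M = 17.1 kN·m/kg
Alloy W ranks first.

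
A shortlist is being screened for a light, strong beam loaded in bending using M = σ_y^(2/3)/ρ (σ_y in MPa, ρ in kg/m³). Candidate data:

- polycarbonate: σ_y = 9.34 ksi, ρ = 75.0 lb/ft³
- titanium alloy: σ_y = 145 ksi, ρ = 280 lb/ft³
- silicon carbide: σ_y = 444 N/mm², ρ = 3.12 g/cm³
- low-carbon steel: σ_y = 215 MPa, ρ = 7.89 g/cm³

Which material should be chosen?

Putting every candidate on a common basis:
  polycarbonate: σ_y = 64.40 MPa, ρ = 1201 kg/m³
  titanium alloy: σ_y = 999.7 MPa, ρ = 4485 kg/m³
  silicon carbide: σ_y = 444.0 MPa, ρ = 3120 kg/m³
  low-carbon steel: σ_y = 215.0 MPa, ρ = 7890 kg/m³
  titanium alloy: M = 22.3×10⁻³
  silicon carbide: M = 18.7×10⁻³
  polycarbonate: M = 13.4×10⁻³
  low-carbon steel: M = 4.55×10⁻³
Titanium alloy has the largest M.

titanium alloy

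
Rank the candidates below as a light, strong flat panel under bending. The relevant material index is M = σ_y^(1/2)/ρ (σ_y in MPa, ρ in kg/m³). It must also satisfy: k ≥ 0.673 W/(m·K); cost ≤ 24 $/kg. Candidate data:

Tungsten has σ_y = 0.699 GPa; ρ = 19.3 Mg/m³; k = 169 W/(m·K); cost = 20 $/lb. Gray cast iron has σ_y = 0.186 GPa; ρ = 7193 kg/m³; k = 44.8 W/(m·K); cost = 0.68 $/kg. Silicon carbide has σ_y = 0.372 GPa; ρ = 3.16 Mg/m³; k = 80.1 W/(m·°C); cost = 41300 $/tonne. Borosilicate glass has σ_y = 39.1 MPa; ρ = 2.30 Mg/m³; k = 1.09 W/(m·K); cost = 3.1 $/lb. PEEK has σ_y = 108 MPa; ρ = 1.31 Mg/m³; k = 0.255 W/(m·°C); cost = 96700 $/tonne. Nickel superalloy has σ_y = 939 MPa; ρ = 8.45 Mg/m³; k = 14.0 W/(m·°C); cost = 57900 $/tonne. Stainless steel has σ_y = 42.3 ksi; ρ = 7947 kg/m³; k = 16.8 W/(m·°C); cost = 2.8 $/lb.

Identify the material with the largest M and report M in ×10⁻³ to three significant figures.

borosilicate glass, M = 2.72×10⁻³

Screen on constraints: k ≥ 0.673 W/(m·K); cost ≤ 24 $/kg. Survivors: gray cast iron, borosilicate glass, stainless steel.
In SI units:
  gray cast iron: σ_y = 186.0 MPa, ρ = 7193 kg/m³
  borosilicate glass: σ_y = 39.10 MPa, ρ = 2300 kg/m³
  stainless steel: σ_y = 291.6 MPa, ρ = 7947 kg/m³
  borosilicate glass: M = 2.72×10⁻³
  stainless steel: M = 2.15×10⁻³
  gray cast iron: M = 1.90×10⁻³
Highest index: borosilicate glass.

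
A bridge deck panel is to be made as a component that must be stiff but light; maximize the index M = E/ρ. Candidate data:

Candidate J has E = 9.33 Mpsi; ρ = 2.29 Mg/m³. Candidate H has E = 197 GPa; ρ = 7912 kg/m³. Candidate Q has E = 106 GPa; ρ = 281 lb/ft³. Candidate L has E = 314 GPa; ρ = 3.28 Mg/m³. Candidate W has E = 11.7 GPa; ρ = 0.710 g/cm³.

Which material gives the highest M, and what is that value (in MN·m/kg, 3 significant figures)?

Convert each candidate to consistent units, then evaluate M:
  candidate J: E = 64.33 GPa, ρ = 2290 kg/m³
  candidate H: E = 197.0 GPa, ρ = 7912 kg/m³
  candidate Q: E = 106.0 GPa, ρ = 4501 kg/m³
  candidate L: E = 314.0 GPa, ρ = 3280 kg/m³
  candidate W: E = 11.70 GPa, ρ = 710.0 kg/m³
  candidate L: M = 95.7 MN·m/kg
  candidate J: M = 28.1 MN·m/kg
  candidate H: M = 24.9 MN·m/kg
  candidate Q: M = 23.5 MN·m/kg
  candidate W: M = 16.5 MN·m/kg
Highest index: candidate L.

candidate L, M = 95.7 MN·m/kg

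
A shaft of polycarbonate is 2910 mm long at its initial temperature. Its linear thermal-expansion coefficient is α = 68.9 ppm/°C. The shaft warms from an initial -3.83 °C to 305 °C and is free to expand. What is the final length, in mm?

2971.9 mm

ΔT = 305 − (-3.83) = 308.8 K.
ΔL = α·L₀·ΔT = 68.9×10⁻⁶ × 2910 mm × 308.8 K = 61.9 mm.
L = L₀ + ΔL = 2910 + 61.9 = 2971.9 mm.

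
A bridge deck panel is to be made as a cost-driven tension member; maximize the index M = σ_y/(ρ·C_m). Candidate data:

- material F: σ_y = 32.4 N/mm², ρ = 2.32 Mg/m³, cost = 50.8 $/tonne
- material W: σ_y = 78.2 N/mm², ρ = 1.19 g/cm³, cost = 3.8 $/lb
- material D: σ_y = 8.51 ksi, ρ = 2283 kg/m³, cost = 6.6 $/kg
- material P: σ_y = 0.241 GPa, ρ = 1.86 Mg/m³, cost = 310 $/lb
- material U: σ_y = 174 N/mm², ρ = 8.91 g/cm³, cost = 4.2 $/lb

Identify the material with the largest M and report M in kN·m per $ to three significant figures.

material F, M = 275 kN·m per $

Normalizing units and computing the index:
  material F: σ_y = 32.40 MPa, ρ = 2320 kg/m³, cost = 0.05080 $/kg
  material W: σ_y = 78.20 MPa, ρ = 1190 kg/m³, cost = 8.377 $/kg
  material D: σ_y = 58.67 MPa, ρ = 2283 kg/m³, cost = 6.600 $/kg
  material P: σ_y = 241.0 MPa, ρ = 1860 kg/m³, cost = 683.4 $/kg
  material U: σ_y = 174.0 MPa, ρ = 8910 kg/m³, cost = 9.259 $/kg
  material F: M = 275 kN·m per $
  material W: M = 7.84 kN·m per $
  material D: M = 3.89 kN·m per $
  material U: M = 2.11 kN·m per $
  material P: M = 0.190 kN·m per $
The maximum is for material F.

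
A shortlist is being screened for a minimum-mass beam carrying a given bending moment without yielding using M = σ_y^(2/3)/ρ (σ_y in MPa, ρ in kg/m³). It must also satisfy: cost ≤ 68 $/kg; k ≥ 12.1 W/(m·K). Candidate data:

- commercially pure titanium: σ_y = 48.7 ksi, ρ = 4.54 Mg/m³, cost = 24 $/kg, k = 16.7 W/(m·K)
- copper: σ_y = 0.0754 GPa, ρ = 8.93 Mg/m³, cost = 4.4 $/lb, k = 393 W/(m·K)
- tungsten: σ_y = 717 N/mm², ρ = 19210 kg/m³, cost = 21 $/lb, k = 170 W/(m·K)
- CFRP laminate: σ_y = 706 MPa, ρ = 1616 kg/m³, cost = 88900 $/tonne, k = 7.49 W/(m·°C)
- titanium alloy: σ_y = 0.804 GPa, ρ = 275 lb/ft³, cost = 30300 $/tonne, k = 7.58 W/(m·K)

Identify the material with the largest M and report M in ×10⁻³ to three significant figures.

Screen on constraints: cost ≤ 68 $/kg; k ≥ 12.1 W/(m·K). Survivors: commercially pure titanium, copper, tungsten.
After converting to SI:
  commercially pure titanium: σ_y = 335.8 MPa, ρ = 4540 kg/m³
  copper: σ_y = 75.40 MPa, ρ = 8930 kg/m³
  tungsten: σ_y = 717.0 MPa, ρ = 19210 kg/m³
  commercially pure titanium: M = 10.6×10⁻³
  tungsten: M = 4.17×10⁻³
  copper: M = 2.00×10⁻³
Highest index: commercially pure titanium.

commercially pure titanium, M = 10.6×10⁻³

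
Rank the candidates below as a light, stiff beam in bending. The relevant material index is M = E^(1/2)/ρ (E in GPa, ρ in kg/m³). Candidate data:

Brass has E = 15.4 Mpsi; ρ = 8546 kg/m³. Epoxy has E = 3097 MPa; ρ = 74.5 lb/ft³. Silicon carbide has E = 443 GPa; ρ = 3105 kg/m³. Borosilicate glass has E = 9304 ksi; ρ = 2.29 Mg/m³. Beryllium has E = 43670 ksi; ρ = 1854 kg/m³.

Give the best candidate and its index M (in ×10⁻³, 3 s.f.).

beryllium, M = 9.36×10⁻³

Convert each candidate to consistent units, then evaluate M:
  brass: E = 106.2 GPa, ρ = 8546 kg/m³
  epoxy: E = 3.097 GPa, ρ = 1193 kg/m³
  silicon carbide: E = 443.0 GPa, ρ = 3105 kg/m³
  borosilicate glass: E = 64.15 GPa, ρ = 2290 kg/m³
  beryllium: E = 301.1 GPa, ρ = 1854 kg/m³
  beryllium: M = 9.36×10⁻³
  silicon carbide: M = 6.78×10⁻³
  borosilicate glass: M = 3.50×10⁻³
  epoxy: M = 1.47×10⁻³
  brass: M = 1.21×10⁻³
Highest index: beryllium.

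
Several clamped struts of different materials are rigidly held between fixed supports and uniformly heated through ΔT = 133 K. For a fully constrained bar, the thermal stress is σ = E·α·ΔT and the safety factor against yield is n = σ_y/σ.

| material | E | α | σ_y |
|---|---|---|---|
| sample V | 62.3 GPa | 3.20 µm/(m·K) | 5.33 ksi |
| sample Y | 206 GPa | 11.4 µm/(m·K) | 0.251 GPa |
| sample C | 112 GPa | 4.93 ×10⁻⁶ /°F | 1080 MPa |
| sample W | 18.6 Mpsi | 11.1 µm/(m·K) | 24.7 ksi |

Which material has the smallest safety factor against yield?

sample Y

In consistent units (E in GPa, α in ×10⁻⁶/K, σ_y in MPa):
  sample V: E = 62.30, α = 3.20, σ_y = 36.75 → σ = 26.5 MPa, n = 1.39
  sample Y: E = 206.0, α = 11.4, σ_y = 251.0 → σ = 312 MPa, n = 0.804
  sample C: E = 112.0, α = 8.87, σ_y = 1080 → σ = 132 MPa, n = 8.17
  sample W: E = 128.2, α = 11.1, σ_y = 170.3 → σ = 189 MPa, n = 0.900
Sample Y has the lowest safety factor, n = 0.804.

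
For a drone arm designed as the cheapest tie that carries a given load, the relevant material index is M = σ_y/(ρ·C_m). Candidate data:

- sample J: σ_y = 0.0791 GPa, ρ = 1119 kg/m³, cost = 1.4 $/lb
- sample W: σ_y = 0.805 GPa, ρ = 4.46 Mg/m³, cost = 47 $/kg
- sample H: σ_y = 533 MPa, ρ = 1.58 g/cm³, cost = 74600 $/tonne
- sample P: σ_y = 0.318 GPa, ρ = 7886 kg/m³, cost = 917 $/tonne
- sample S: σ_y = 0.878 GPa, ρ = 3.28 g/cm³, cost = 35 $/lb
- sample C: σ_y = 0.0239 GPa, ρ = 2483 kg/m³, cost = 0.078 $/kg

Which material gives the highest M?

Putting every candidate on a common basis:
  sample J: σ_y = 79.10 MPa, ρ = 1119 kg/m³, cost = 3.086 $/kg
  sample W: σ_y = 805.0 MPa, ρ = 4460 kg/m³, cost = 47.00 $/kg
  sample H: σ_y = 533.0 MPa, ρ = 1580 kg/m³, cost = 74.60 $/kg
  sample P: σ_y = 318.0 MPa, ρ = 7886 kg/m³, cost = 0.9170 $/kg
  sample S: σ_y = 878.0 MPa, ρ = 3280 kg/m³, cost = 77.16 $/kg
  sample C: σ_y = 23.90 MPa, ρ = 2483 kg/m³, cost = 0.07800 $/kg
  sample C: M = 123 kN·m per $
  sample P: M = 44.0 kN·m per $
  sample J: M = 22.9 kN·m per $
  sample H: M = 4.52 kN·m per $
  sample W: M = 3.84 kN·m per $
  sample S: M = 3.47 kN·m per $
Sample C has the largest M.

sample C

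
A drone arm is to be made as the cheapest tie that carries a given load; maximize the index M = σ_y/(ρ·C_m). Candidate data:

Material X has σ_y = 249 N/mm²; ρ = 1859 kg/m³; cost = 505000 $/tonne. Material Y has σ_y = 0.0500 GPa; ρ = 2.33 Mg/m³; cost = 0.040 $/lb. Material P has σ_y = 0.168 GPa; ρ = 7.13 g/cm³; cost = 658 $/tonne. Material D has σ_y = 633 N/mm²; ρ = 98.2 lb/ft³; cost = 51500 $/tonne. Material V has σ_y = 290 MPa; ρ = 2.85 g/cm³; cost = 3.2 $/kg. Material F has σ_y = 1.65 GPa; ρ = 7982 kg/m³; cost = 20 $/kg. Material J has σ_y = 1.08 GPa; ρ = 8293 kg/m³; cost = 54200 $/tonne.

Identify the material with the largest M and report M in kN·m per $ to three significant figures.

Putting every candidate on a common basis:
  material X: σ_y = 249.0 MPa, ρ = 1859 kg/m³, cost = 505.0 $/kg
  material Y: σ_y = 50.00 MPa, ρ = 2330 kg/m³, cost = 0.08818 $/kg
  material P: σ_y = 168.0 MPa, ρ = 7130 kg/m³, cost = 0.6580 $/kg
  material D: σ_y = 633.0 MPa, ρ = 1573 kg/m³, cost = 51.50 $/kg
  material V: σ_y = 290.0 MPa, ρ = 2850 kg/m³, cost = 3.200 $/kg
  material F: σ_y = 1650 MPa, ρ = 7982 kg/m³, cost = 20.00 $/kg
  material J: σ_y = 1080 MPa, ρ = 8293 kg/m³, cost = 54.20 $/kg
  material Y: M = 243 kN·m per $
  material P: M = 35.8 kN·m per $
  material V: M = 31.8 kN·m per $
  material F: M = 10.3 kN·m per $
  material D: M = 7.81 kN·m per $
  material J: M = 2.40 kN·m per $
  material X: M = 0.265 kN·m per $
Highest index: material Y.

material Y, M = 243 kN·m per $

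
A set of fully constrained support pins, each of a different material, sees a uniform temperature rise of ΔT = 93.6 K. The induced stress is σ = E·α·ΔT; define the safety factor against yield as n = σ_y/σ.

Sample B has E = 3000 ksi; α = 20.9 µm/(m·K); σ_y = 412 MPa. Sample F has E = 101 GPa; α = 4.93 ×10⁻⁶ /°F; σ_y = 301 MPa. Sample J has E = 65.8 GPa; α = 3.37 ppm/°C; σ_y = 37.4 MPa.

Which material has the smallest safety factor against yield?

sample J

With everything in SI (GPa, ×10⁻⁶/K, MPa):
  sample B: E = 20.68, α = 20.9, σ_y = 412.0 → σ = 40.5 MPa, n = 10.2
  sample F: E = 101.0, α = 8.87, σ_y = 301.0 → σ = 83.9 MPa, n = 3.59
  sample J: E = 65.80, α = 3.37, σ_y = 37.40 → σ = 20.8 MPa, n = 1.80
The minimum is sample J at n = 1.80.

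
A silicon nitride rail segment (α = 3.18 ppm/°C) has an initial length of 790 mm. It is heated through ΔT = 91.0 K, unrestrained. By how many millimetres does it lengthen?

0.229 mm

ΔL = α·L₀·ΔT = 3.18×10⁻⁶ × 790 mm × 91.00 K = 0.229 mm.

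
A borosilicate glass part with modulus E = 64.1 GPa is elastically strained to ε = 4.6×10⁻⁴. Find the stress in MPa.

29.5 MPa

σ = E·ε = 64100 MPa × 4.6×10⁻⁴ = 29.5 MPa.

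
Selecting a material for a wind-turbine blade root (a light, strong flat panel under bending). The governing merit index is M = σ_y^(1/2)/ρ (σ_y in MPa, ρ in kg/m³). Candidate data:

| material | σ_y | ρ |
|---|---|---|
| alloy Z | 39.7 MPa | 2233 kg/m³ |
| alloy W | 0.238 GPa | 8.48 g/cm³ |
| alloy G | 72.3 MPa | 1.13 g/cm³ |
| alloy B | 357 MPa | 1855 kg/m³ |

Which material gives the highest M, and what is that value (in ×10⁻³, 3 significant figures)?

alloy B, M = 10.2×10⁻³

In SI units:
  alloy Z: σ_y = 39.70 MPa, ρ = 2233 kg/m³
  alloy W: σ_y = 238.0 MPa, ρ = 8480 kg/m³
  alloy G: σ_y = 72.30 MPa, ρ = 1130 kg/m³
  alloy B: σ_y = 357.0 MPa, ρ = 1855 kg/m³
  alloy B: M = 10.2×10⁻³
  alloy G: M = 7.52×10⁻³
  alloy Z: M = 2.82×10⁻³
  alloy W: M = 1.82×10⁻³
The maximum is for alloy B.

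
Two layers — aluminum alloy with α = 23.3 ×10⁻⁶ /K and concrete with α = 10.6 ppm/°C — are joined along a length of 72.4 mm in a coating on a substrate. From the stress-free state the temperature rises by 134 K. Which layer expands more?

α(aluminum alloy) = 23.3×10⁻⁶/K vs α(concrete) = 10.6×10⁻⁶/K.
Higher α expands more for the same ΔT: aluminum alloy.

aluminum alloy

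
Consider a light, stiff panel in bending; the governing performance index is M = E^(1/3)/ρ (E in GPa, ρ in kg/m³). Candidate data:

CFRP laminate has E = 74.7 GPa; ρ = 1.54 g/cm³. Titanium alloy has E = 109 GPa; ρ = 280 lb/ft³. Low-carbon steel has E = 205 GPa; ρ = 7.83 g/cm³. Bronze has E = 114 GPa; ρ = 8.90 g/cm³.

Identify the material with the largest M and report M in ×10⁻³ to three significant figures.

Normalizing units and computing the index:
  CFRP laminate: E = 74.70 GPa, ρ = 1540 kg/m³
  titanium alloy: E = 109.0 GPa, ρ = 4485 kg/m³
  low-carbon steel: E = 205.0 GPa, ρ = 7830 kg/m³
  bronze: E = 114.0 GPa, ρ = 8900 kg/m³
  CFRP laminate: M = 2.73×10⁻³
  titanium alloy: M = 1.07×10⁻³
  low-carbon steel: M = 0.753×10⁻³
  bronze: M = 0.545×10⁻³
The maximum is for CFRP laminate.

CFRP laminate, M = 2.73×10⁻³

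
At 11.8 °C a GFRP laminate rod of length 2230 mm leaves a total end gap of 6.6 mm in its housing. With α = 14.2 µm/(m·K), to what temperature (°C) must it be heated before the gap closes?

α·L₀·ΔT = 6.6 mm ⇒ ΔT = 6.6 / (14.2×10⁻⁶ × 2230.0) = 208.4 K.
T = 11.8 + 208.4 = 220.2 °C.

220 °C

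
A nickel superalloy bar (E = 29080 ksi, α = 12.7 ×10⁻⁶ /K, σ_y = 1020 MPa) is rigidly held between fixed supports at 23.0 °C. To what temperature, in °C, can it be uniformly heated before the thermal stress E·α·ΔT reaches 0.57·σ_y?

251 °C

E = 29080 ksi = 200.5 GPa.
E·α·ΔT = 581.4 MPa ⇒ ΔT = 581.4 / (200.5×10³ × 12.7×10⁻⁶) = 228.3 K.
T = 23.0 + 228.3 = 251.3 °C.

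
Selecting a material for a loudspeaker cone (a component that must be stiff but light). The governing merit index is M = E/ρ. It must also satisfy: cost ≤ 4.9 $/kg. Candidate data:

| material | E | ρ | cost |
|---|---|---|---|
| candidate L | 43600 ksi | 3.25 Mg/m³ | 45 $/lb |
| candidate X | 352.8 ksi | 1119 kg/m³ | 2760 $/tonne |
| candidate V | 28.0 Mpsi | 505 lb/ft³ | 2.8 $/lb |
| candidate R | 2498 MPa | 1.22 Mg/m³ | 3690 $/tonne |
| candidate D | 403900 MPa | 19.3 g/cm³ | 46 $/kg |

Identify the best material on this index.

candidate X

Screen on constraints: cost ≤ 4.9 $/kg. Survivors: candidate X, candidate R.
After converting to SI:
  candidate X: E = 2.432 GPa, ρ = 1119 kg/m³
  candidate R: E = 2.498 GPa, ρ = 1220 kg/m³
  candidate X: M = 2.17 MN·m/kg
  candidate R: M = 2.05 MN·m/kg
The maximum is for candidate X.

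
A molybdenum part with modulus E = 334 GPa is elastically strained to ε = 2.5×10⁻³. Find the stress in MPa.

835 MPa

σ = E·ε = 334000 MPa × 2.5×10⁻³ = 835 MPa.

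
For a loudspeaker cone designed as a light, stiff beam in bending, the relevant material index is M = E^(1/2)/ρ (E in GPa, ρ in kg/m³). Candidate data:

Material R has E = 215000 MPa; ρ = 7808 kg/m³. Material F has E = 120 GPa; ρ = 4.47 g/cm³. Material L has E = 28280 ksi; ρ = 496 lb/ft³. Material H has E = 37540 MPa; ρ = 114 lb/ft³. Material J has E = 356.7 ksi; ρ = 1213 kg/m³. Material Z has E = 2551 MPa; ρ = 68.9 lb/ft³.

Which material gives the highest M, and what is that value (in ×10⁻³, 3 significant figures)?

Normalizing units and computing the index:
  material R: E = 215.0 GPa, ρ = 7808 kg/m³
  material F: E = 120.0 GPa, ρ = 4470 kg/m³
  material L: E = 195.0 GPa, ρ = 7945 kg/m³
  material H: E = 37.54 GPa, ρ = 1826 kg/m³
  material J: E = 2.459 GPa, ρ = 1213 kg/m³
  material Z: E = 2.551 GPa, ρ = 1104 kg/m³
  material H: M = 3.36×10⁻³
  material F: M = 2.45×10⁻³
  material R: M = 1.88×10⁻³
  material L: M = 1.76×10⁻³
  material Z: M = 1.45×10⁻³
  material J: M = 1.29×10⁻³
The maximum is for material H.

material H, M = 3.36×10⁻³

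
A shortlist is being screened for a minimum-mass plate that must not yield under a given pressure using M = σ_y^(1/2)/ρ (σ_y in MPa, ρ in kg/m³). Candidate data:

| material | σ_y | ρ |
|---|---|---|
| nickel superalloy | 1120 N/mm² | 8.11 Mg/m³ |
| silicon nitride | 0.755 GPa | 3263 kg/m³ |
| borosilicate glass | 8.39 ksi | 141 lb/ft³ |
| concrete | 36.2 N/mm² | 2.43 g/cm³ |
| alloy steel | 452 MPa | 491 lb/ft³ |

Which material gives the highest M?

silicon nitride

In SI units:
  nickel superalloy: σ_y = 1120 MPa, ρ = 8110 kg/m³
  silicon nitride: σ_y = 755.0 MPa, ρ = 3263 kg/m³
  borosilicate glass: σ_y = 57.85 MPa, ρ = 2259 kg/m³
  concrete: σ_y = 36.20 MPa, ρ = 2430 kg/m³
  alloy steel: σ_y = 452.0 MPa, ρ = 7865 kg/m³
  silicon nitride: M = 8.42×10⁻³
  nickel superalloy: M = 4.13×10⁻³
  borosilicate glass: M = 3.37×10⁻³
  alloy steel: M = 2.70×10⁻³
  concrete: M = 2.48×10⁻³
Silicon nitride has the largest M.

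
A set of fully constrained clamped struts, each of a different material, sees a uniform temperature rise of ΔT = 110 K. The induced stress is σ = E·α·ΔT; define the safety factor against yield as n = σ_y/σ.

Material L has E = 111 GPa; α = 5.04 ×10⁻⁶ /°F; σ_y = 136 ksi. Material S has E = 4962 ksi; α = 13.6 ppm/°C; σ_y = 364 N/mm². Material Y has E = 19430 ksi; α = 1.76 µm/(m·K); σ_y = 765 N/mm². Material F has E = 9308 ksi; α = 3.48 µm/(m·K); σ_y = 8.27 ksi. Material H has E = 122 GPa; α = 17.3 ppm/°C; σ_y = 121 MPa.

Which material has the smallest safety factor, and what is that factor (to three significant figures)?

Per material, after unit conversion:
  material L: E = 111.0, α = 9.07, σ_y = 937.7 → σ = 111 MPa, n = 8.47
  material S: E = 34.21, α = 13.6, σ_y = 364.0 → σ = 51.2 MPa, n = 7.11
  material Y: E = 134.0, α = 1.76, σ_y = 765.0 → σ = 25.9 MPa, n = 29.5
  material F: E = 64.18, α = 3.48, σ_y = 57.02 → σ = 24.6 MPa, n = 2.32
  material H: E = 122.0, α = 17.3, σ_y = 121.0 → σ = 232 MPa, n = 0.521
Material H has the lowest safety factor, n = 0.521.

material H, n = 0.521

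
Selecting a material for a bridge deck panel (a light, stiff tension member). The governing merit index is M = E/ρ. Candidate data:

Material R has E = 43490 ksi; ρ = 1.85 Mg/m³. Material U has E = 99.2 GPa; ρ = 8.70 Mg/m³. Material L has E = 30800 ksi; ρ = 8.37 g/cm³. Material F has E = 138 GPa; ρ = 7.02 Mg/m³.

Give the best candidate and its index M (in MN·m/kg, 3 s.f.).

After converting to SI:
  material R: E = 299.9 GPa, ρ = 1850 kg/m³
  material U: E = 99.20 GPa, ρ = 8700 kg/m³
  material L: E = 212.4 GPa, ρ = 8370 kg/m³
  material F: E = 138.0 GPa, ρ = 7020 kg/m³
  material R: M = 162 MN·m/kg
  material L: M = 25.4 MN·m/kg
  material F: M = 19.7 MN·m/kg
  material U: M = 11.4 MN·m/kg
Highest index: material R.

material R, M = 162 MN·m/kg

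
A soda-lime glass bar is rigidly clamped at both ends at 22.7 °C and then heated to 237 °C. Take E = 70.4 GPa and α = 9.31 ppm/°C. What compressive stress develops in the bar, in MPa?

ΔT = 214.3 K. Constrained thermal stress σ = E·α·ΔT = 70.40×10³ MPa × 9.31×10⁻⁶ × 214.3 = 140 MPa (compressive).

140 MPa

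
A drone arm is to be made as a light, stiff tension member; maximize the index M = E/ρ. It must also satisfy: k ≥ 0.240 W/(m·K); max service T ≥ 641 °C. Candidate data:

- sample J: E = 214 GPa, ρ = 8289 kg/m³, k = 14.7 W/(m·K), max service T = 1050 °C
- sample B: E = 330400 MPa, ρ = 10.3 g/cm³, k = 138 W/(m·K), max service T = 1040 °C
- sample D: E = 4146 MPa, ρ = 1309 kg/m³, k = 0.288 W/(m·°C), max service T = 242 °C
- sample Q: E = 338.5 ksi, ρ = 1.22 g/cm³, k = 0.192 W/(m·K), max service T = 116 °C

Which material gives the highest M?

sample B

Screen on constraints: k ≥ 0.240 W/(m·K); max service T ≥ 641 °C. Survivors: sample J, sample B.
In SI units:
  sample J: E = 214.0 GPa, ρ = 8289 kg/m³
  sample B: E = 330.4 GPa, ρ = 10300 kg/m³
  sample B: M = 32.1 MN·m/kg
  sample J: M = 25.8 MN·m/kg
Highest index: sample B.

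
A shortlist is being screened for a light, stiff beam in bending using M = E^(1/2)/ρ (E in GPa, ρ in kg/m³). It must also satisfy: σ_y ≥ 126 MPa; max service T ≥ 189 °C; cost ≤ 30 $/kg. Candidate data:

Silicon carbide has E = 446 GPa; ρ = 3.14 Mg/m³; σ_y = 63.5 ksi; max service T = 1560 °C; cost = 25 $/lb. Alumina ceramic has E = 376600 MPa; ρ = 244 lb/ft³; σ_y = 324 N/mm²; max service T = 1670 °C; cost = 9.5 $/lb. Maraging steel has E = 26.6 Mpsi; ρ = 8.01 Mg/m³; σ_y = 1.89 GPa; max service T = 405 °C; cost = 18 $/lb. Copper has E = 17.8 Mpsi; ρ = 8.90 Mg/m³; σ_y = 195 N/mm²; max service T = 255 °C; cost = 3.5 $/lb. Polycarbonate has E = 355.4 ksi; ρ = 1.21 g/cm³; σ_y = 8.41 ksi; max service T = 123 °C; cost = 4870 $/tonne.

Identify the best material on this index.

alumina ceramic

Screen on constraints: σ_y ≥ 126 MPa; max service T ≥ 189 °C; cost ≤ 30 $/kg. Survivors: alumina ceramic, copper.
After converting to SI:
  alumina ceramic: E = 376.6 GPa, ρ = 3909 kg/m³
  copper: E = 122.7 GPa, ρ = 8900 kg/m³
  alumina ceramic: M = 4.97×10⁻³
  copper: M = 1.24×10⁻³
Highest index: alumina ceramic.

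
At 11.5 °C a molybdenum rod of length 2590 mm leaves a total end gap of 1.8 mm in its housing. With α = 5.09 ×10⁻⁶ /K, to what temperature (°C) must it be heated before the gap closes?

α·L₀·ΔT = 1.8 mm ⇒ ΔT = 1.8 / (5.09×10⁻⁶ × 2590.0) = 136.5 K.
T = 11.5 + 136.5 = 148.0 °C.

148 °C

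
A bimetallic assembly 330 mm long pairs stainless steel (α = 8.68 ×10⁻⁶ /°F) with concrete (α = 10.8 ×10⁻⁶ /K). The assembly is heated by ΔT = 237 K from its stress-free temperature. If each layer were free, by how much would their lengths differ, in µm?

stainless steel: α = 8.68×10⁻⁶/°F × 9/5 = 15.6×10⁻⁶/K.
Δα = |15.6 − 10.8|×10⁻⁶/K = 4.82×10⁻⁶/K.
ΔL_mismatch = Δα·L·ΔT = 4.82×10⁻⁶ × 330.0 mm × 237.0 K = 377 µm.

377 µm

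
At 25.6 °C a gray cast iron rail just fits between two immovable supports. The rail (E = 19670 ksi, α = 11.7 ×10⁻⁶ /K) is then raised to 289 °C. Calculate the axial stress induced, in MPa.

E = 19670 ksi = 135.6 GPa.
ΔT = 263.4 K. Constrained thermal stress σ = E·α·ΔT = 135.6×10³ MPa × 11.7×10⁻⁶ × 263.4 = 418 MPa (compressive).

418 MPa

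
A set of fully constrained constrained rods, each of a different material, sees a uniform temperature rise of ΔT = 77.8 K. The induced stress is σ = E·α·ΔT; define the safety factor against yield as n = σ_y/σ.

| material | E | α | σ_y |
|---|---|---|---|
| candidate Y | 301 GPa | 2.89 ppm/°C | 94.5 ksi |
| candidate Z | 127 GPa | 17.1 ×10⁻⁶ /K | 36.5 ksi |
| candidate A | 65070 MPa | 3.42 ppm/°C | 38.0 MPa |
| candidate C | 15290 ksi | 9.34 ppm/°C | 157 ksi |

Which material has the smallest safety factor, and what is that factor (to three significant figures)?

candidate Z, n = 1.49

In consistent units (E in GPa, α in ×10⁻⁶/K, σ_y in MPa):
  candidate Y: E = 301.0, α = 2.89, σ_y = 651.6 → σ = 67.7 MPa, n = 9.63
  candidate Z: E = 127.0, α = 17.1, σ_y = 251.7 → σ = 169 MPa, n = 1.49
  candidate A: E = 65.07, α = 3.42, σ_y = 38.00 → σ = 17.3 MPa, n = 2.19
  candidate C: E = 105.4, α = 9.34, σ_y = 1082 → σ = 76.6 MPa, n = 14.1
The minimum is candidate Z at n = 1.49.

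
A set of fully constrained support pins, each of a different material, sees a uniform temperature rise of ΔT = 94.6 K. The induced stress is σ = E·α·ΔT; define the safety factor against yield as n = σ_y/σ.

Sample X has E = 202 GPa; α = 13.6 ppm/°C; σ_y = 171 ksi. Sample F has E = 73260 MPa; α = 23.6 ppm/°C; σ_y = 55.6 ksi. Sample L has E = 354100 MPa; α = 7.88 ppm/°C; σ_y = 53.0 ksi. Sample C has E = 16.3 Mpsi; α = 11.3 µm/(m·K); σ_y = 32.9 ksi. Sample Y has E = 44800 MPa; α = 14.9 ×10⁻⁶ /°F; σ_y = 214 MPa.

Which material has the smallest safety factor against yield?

sample L

In consistent units (E in GPa, α in ×10⁻⁶/K, σ_y in MPa):
  sample X: E = 202.0, α = 13.6, σ_y = 1179 → σ = 260 MPa, n = 4.54
  sample F: E = 73.26, α = 23.6, σ_y = 383.3 → σ = 164 MPa, n = 2.34
  sample L: E = 354.1, α = 7.88, σ_y = 365.4 → σ = 264 MPa, n = 1.38
  sample C: E = 112.4, α = 11.3, σ_y = 226.8 → σ = 120 MPa, n = 1.89
  sample Y: E = 44.80, α = 26.8, σ_y = 214.0 → σ = 114 MPa, n = 1.88
The minimum is sample L at n = 1.38.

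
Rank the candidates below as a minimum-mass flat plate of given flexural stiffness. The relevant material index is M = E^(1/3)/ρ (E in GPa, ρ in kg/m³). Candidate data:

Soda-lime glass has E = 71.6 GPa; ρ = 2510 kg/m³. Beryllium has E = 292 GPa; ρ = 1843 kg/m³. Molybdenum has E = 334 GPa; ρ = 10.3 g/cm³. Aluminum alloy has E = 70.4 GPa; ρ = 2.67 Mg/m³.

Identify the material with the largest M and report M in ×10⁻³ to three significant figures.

beryllium, M = 3.60×10⁻³

After converting to SI:
  soda-lime glass: E = 71.60 GPa, ρ = 2510 kg/m³
  beryllium: E = 292.0 GPa, ρ = 1843 kg/m³
  molybdenum: E = 334.0 GPa, ρ = 10300 kg/m³
  aluminum alloy: E = 70.40 GPa, ρ = 2670 kg/m³
  beryllium: M = 3.60×10⁻³
  soda-lime glass: M = 1.65×10⁻³
  aluminum alloy: M = 1.55×10⁻³
  molybdenum: M = 0.674×10⁻³
Highest index: beryllium.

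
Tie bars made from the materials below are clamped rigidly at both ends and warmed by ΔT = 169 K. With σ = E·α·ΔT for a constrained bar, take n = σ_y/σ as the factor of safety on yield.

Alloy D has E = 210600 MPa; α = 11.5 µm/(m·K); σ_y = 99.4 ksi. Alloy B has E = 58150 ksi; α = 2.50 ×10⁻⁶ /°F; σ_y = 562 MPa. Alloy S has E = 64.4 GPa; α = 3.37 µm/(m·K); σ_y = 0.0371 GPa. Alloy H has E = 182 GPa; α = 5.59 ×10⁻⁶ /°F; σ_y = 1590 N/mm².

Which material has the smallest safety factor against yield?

With everything in SI (GPa, ×10⁻⁶/K, MPa):
  alloy D: E = 210.6, α = 11.5, σ_y = 685.3 → σ = 409 MPa, n = 1.67
  alloy B: E = 400.9, α = 4.50, σ_y = 562.0 → σ = 305 MPa, n = 1.84
  alloy S: E = 64.40, α = 3.37, σ_y = 37.10 → σ = 36.7 MPa, n = 1.01
  alloy H: E = 182.0, α = 10.1, σ_y = 1590 → σ = 309 MPa, n = 5.14
Alloy S has the lowest safety factor, n = 1.01.

alloy S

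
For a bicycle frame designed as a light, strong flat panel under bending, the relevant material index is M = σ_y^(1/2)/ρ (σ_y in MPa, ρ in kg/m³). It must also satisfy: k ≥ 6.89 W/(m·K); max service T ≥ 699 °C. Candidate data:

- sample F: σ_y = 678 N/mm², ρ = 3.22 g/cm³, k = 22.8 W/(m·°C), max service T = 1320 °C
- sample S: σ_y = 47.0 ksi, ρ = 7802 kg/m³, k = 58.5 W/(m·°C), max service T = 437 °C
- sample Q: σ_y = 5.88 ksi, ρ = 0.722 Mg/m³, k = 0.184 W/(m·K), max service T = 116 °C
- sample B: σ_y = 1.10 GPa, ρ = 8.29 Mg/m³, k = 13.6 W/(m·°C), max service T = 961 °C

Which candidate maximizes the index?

sample F

Screen on constraints: k ≥ 6.89 W/(m·K); max service T ≥ 699 °C. Survivors: sample F, sample B.
Putting every candidate on a common basis:
  sample F: σ_y = 678.0 MPa, ρ = 3220 kg/m³
  sample B: σ_y = 1100 MPa, ρ = 8290 kg/m³
  sample F: M = 8.09×10⁻³
  sample B: M = 4.00×10⁻³
Highest index: sample F.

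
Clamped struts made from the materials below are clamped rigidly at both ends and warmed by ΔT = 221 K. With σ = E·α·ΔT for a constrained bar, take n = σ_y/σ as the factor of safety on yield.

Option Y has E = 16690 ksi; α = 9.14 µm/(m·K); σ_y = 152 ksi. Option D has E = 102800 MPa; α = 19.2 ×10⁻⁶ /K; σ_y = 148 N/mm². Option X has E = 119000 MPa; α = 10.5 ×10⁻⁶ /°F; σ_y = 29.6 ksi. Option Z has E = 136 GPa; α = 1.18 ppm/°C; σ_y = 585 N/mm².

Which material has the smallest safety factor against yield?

option D

In consistent units (E in GPa, α in ×10⁻⁶/K, σ_y in MPa):
  option Y: E = 115.1, α = 9.14, σ_y = 1048 → σ = 232 MPa, n = 4.51
  option D: E = 102.8, α = 19.2, σ_y = 148.0 → σ = 436 MPa, n = 0.339
  option X: E = 119.0, α = 18.9, σ_y = 204.1 → σ = 497 MPa, n = 0.411
  option Z: E = 136.0, α = 1.18, σ_y = 585.0 → σ = 35.5 MPa, n = 16.5
Smallest n: option D with n = 0.339.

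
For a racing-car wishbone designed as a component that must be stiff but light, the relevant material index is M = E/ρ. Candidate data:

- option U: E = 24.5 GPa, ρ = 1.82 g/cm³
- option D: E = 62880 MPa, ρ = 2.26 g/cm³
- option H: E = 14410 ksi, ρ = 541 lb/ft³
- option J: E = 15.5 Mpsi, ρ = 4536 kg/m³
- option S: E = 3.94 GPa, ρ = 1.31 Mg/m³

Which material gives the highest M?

option D

In SI units:
  option U: E = 24.50 GPa, ρ = 1820 kg/m³
  option D: E = 62.88 GPa, ρ = 2260 kg/m³
  option H: E = 99.35 GPa, ρ = 8666 kg/m³
  option J: E = 106.9 GPa, ρ = 4536 kg/m³
  option S: E = 3.940 GPa, ρ = 1310 kg/m³
  option D: M = 27.8 MN·m/kg
  option J: M = 23.6 MN·m/kg
  option U: M = 13.5 MN·m/kg
  option H: M = 11.5 MN·m/kg
  option S: M = 3.01 MN·m/kg
Highest index: option D.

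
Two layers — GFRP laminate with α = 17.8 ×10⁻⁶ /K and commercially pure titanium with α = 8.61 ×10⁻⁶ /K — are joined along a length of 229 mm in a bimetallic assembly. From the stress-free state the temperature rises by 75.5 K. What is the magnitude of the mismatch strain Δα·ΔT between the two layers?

Δα = |17.8 − 8.61|×10⁻⁶/K = 9.19×10⁻⁶/K.
Mismatch strain = Δα·ΔT = 9.19×10⁻⁶ × 75.5 = 6.94×10⁻⁴.

6.94×10⁻⁴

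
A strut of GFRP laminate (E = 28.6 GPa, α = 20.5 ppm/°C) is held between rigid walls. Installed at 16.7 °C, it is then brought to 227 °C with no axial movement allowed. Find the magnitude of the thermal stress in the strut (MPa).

ΔT = 210.3 K. Constrained thermal stress σ = E·α·ΔT = 28.60×10³ MPa × 20.5×10⁻⁶ × 210.3 = 123 MPa (compressive).

123 MPa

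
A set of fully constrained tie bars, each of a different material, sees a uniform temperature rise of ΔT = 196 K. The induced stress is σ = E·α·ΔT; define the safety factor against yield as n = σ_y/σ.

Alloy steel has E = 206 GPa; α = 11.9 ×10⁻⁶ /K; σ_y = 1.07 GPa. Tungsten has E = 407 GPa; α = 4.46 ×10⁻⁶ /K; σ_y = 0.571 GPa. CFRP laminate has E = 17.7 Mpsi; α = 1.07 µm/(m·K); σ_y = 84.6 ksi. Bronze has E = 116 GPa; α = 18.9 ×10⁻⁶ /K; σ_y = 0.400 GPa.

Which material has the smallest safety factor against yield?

Converting E to GPa, α to ×10⁻⁶/K, σ_y to MPa, then σ and n for each:
  alloy steel: E = 206.0, α = 11.9, σ_y = 1070 → σ = 480 MPa, n = 2.23
  tungsten: E = 407.0, α = 4.46, σ_y = 571.0 → σ = 356 MPa, n = 1.60
  CFRP laminate: E = 122.0, α = 1.07, σ_y = 583.3 → σ = 25.6 MPa, n = 22.8
  bronze: E = 116.0, α = 18.9, σ_y = 400.0 → σ = 430 MPa, n = 0.931
Smallest n: bronze with n = 0.931.

bronze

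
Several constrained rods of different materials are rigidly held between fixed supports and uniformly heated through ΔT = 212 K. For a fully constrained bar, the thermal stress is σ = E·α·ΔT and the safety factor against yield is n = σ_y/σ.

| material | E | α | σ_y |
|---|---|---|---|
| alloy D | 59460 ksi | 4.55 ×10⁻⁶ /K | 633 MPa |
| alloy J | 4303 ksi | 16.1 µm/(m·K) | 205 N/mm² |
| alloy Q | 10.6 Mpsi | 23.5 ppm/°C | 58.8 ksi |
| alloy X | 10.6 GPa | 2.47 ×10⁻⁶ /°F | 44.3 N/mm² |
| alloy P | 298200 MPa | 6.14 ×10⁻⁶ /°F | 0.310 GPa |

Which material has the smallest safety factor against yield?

alloy P

With everything in SI (GPa, ×10⁻⁶/K, MPa):
  alloy D: E = 410.0, α = 4.55, σ_y = 633.0 → σ = 395 MPa, n = 1.60
  alloy J: E = 29.67, α = 16.1, σ_y = 205.0 → σ = 101 MPa, n = 2.02
  alloy Q: E = 73.08, α = 23.5, σ_y = 405.4 → σ = 364 MPa, n = 1.11
  alloy X: E = 10.60, α = 4.45, σ_y = 44.30 → σ = 9.99 MPa, n = 4.43
  alloy P: E = 298.2, α = 11.1, σ_y = 310.0 → σ = 699 MPa, n = 0.444
The minimum is alloy P at n = 0.444.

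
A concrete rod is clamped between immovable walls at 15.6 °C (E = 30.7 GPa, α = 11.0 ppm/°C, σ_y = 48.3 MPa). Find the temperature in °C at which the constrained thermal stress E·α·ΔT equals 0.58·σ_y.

98.6 °C

E·α·ΔT = 28.01 MPa ⇒ ΔT = 28.01 / (30.70×10³ × 11.0×10⁻⁶) = 82.96 K.
T = 15.6 + 82.96 = 98.56 °C.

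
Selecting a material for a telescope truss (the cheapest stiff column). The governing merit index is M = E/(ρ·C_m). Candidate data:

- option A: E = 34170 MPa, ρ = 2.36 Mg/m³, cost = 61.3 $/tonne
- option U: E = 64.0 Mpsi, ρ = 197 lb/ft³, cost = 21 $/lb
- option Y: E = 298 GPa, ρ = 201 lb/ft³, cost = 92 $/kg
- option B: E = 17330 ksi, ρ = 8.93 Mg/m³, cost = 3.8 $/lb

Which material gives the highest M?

Normalizing units and computing the index:
  option A: E = 34.17 GPa, ρ = 2360 kg/m³, cost = 0.06130 $/kg
  option U: E = 441.3 GPa, ρ = 3156 kg/m³, cost = 46.30 $/kg
  option Y: E = 298.0 GPa, ρ = 3220 kg/m³, cost = 92.00 $/kg
  option B: E = 119.5 GPa, ρ = 8930 kg/m³, cost = 8.377 $/kg
  option A: M = 236 MN·m per $
  option U: M = 3.02 MN·m per $
  option B: M = 1.60 MN·m per $
  option Y: M = 1.01 MN·m per $
Option A has the largest M.

option A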